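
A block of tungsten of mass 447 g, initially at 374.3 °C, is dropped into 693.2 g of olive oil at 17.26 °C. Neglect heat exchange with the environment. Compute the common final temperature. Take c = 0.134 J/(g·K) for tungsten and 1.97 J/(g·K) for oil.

T_f ≈ 32.3 °C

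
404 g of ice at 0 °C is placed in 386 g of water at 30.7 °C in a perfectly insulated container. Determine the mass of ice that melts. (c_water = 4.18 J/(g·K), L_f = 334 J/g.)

Cooling the water to 0 °C releases 386×4.18×30.7 = 49534 J.
Fully melting the ice requires m_ice L_f = 404×334 = 134936 J.
That's not enough to melt it all — equilibrium is at 0 °C with ice remaining.
m_melt = 49534 / L_f = 148.3 g.

m_melted ≈ 148 g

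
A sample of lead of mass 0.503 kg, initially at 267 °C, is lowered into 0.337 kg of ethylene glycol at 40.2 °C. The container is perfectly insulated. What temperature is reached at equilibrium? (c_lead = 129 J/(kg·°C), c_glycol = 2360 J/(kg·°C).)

Heat lost by the lead equals heat gained by the glycol:
0.503·129·(267 − T) = 0.337·2360·(T − 40.2)
64.89(267 − T) = 795.32(T − 40.2)
860.21 T = 49297  ⇒  T ≈ 57.31 °C

T_f ≈ 57.3 °C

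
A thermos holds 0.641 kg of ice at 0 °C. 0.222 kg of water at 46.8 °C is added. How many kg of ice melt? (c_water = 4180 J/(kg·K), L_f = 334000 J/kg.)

m_melted ≈ 0.13 kg

Heat available from the water dropping to 0 °C: 0.222·4180·46.8 = 43429 J.
Fully melting the ice requires m_ice L_f = 0.641·334000 = 214094 J.
43429 J < 214094 J, so only part of the ice melts and the system sits at 0 °C.
Mass melted = 43429/334000 ≈ 0.13 kg.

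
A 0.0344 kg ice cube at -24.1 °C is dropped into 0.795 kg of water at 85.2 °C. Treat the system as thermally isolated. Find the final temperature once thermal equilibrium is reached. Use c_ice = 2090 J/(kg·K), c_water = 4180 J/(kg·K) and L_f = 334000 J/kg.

T_f ≈ 77.9 °C

Conservation of energy gives ΣQ = 0:
ice -24.1→0 °C: 0.0344×2090×24.1 = 1732.7
  latent heat to melt: 0.0344×334000 = 11490
  meltwater 0→T: 0.0344×4180×T = 143.79 T
  water: 3323.1(T − 85.2)
3466.9 T = 283128 − 13222 = 269906
T ≈ 77.85 °C — above 0 °C, consistent with complete melting.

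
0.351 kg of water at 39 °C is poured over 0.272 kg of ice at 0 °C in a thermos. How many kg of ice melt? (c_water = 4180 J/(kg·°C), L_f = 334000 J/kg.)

m_melted ≈ 0.171 kg

Heat available from the water dropping to 0 °C: 0.351×4180×39 = 57220 J.
To melt every bit of ice: 0.272×334000 = 90848 J.
Since 57220 < 90848 J, not all the ice melts; equilibrium is at 0 °C.
Mass melted = 57220/334000 ≈ 0.1713 kg.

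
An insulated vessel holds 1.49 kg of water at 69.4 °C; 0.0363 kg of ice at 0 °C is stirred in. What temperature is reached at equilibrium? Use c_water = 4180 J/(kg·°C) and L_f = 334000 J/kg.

Energy conservation, ΣQ = 0:
melt ice: 0.0363×334000 = 12124; warm the meltwater: 151.73 T; water cools: 1.49×4180×(T − 69.4) = 6228.2(T − 69.4)
6379.9 T = 432237 − 12124 = 420113
T ≈ 65.85 °C (positive, so assuming full melt was valid).

T_f ≈ 65.8 °C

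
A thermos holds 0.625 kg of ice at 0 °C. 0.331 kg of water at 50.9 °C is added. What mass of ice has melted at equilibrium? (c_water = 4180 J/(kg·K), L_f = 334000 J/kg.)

m_melted ≈ 0.211 kg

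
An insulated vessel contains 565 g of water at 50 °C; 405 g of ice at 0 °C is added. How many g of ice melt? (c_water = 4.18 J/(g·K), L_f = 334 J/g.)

m_melted ≈ 354 g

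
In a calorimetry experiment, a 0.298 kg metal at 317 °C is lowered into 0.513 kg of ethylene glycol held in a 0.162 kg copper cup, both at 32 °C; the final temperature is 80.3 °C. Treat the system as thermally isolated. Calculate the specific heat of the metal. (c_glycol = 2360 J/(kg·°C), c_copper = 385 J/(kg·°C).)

c ≈ 872 J/(kg·°C)

Setting the total heat transfer to zero:
0.298·c·(80.3 − 317) + 0.513·2360·(80.3 − 32) + 0.162·385·(80.3 − 32) = 0
-70.54 c = -61488
c = -61488/-70.54 ≈ 871.7 J/(kg·°C)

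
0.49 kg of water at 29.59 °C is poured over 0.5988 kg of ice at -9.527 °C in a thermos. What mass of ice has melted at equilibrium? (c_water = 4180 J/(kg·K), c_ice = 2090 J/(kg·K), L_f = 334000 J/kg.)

Heat available from the water dropping to 0 °C: 0.49·4180·29.59 = 60606 J.
Warming the ice to 0 °C takes 0.5988·2090·9.527 = 11923 J, leaving 48683 J for melting.
Melting all 0.5988 kg of ice would need 0.5988·334000 = 199999 J.
That's not enough to melt it all — equilibrium is at 0 °C with ice remaining.
m_melt = 48683 / L_f = 0.1458 kg.

m_melted ≈ 0.146 kg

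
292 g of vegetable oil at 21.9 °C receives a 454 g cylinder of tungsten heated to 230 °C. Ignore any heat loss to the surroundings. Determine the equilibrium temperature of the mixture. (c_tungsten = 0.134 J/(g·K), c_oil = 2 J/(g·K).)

Heat gained plus heat lost sum to zero:
454*0.134*(T − 230) + 292*2*(T − 21.9) = 0
(60.84 + 584) T = 60.84*230 + 584*21.9
T = 26782 / 644.84 = 41.5 °C

T_f ≈ 41.5 °C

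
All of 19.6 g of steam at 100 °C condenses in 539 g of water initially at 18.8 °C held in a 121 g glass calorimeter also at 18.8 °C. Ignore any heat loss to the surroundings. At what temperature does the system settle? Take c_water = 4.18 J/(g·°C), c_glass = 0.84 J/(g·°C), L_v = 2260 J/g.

Net heat exchanged in the isolated system is zero:
latent heat released on condensation: 19.6·2260 = 44296; condensed water 100 °C→T: 81.93(T − 100); water warms: 539·4.18·(T − 18.8) = 2253(T − 18.8); cup: 101.64(T − 18.8)
2436.6 T = 44296 + 8192.8 + 44268 = 96756
T ≈ 39.71 °C (< 100 °C, so full condensation is consistent).

T_f ≈ 39.7 °C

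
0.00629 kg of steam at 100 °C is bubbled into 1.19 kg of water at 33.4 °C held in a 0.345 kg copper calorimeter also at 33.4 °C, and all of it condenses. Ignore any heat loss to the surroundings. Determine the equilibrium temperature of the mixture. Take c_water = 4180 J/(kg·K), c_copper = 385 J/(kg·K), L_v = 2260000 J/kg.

T_f ≈ 36.5 °C

Heat gained plus heat lost sum to zero:
latent heat released on condensation: 0.00629×2260000 = 14215; condensate cools 100→T: 0.00629×4180×(T − 100) = 26.29(T − 100); water warms: 1.19×4180×(T − 33.4) = 4974.2(T − 33.4); cup: 132.82(T − 33.4)
5133.3 T = 14215 + 2629.2 + 170575 = 187419
T ≈ 36.51 °C (< 100 °C, so full condensation is consistent).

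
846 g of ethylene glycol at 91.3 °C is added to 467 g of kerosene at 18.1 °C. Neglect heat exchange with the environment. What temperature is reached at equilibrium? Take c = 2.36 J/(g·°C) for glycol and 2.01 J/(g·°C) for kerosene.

T_f ≈ 67.9 °C

Energy conservation, ΣQ = 0:
846*2.36*(T − 91.3) + 467*2.01*(T − 18.1) = 0
(1996.6 + 938.67) T = 1996.6*91.3 + 938.67*18.1
T = 199276/2935.2 ≈ 67.89 °C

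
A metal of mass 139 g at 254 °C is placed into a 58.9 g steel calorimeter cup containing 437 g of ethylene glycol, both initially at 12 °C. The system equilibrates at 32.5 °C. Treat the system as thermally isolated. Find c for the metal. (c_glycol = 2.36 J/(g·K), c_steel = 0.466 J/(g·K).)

Taking heat into each body as positive, Σ m c ΔT = 0:
139·c·(32.5 − 254) + 437·2.36·(32.5 − 12) + 58.9·0.466·(32.5 − 12) = 0
-30788 c = -21705
c = -21705/-30788 ≈ 0.705 J/(g·K)

c ≈ 0.705 J/(g·K)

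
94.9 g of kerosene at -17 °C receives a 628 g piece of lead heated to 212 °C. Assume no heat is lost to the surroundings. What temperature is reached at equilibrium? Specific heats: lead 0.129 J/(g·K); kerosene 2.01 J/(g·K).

Net heat exchanged in the isolated system is zero:
628*0.129*(T − 212) + 94.9*2.01*(T − (-17)) = 0
81.01(T − 212) + 190.75(T − (-17)) = 0
(81.01 + 190.75) T = 81.01*212 + 190.75*(-17)
T ≈ 51.26 °C

T_f ≈ 51.3 °C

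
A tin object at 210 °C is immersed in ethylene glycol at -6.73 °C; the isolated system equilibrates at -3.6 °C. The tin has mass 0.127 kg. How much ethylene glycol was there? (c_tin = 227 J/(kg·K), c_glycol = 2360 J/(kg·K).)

m ≈ 0.834 kg

Taking heat into each body as positive, Σ m c ΔT = 0:
0.127×227×(-3.6 − 210) + m×2360×(-3.6 − (-6.73)) = 0
7386.8 m = 6157.9
m = 6157.9/7386.8 ≈ 0.8336 kg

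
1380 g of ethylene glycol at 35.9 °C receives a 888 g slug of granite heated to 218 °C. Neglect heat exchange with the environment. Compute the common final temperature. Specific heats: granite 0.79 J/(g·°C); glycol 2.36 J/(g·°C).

|Q_granite| = |Q_glycol|:
888·0.79·(218 − T) = 1380·2.36·(T − 35.9)
701.52(218 − T) = 3256.8(T − 35.9)
3958.3 T = 269850  ⇒  T ≈ 68.17 °C

T_f ≈ 68.2 °C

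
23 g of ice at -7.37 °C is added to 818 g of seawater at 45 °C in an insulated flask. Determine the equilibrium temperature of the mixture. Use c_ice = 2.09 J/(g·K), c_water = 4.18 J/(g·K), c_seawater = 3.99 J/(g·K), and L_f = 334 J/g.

T_f ≈ 41.3 °C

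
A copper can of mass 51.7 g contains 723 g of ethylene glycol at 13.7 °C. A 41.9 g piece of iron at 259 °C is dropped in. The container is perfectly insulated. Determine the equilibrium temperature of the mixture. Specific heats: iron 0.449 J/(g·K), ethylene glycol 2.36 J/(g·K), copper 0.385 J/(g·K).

Setting the total heat transfer to zero:
41.9×0.449×(T − 259) + 723×2.36×(T − 13.7) + 51.7×0.385×(T − 13.7) = 0
1745 T = 28521
T = 28521/1745 ≈ 16.34 °C

T_f ≈ 16.3 °C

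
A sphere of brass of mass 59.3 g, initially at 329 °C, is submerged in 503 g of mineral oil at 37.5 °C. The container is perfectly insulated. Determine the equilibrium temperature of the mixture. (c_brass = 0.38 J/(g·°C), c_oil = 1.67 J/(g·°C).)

Let T be the final temperature. ΣQ_i = 0:
59.3×0.38×(T − 329) + 503×1.67×(T − 37.5) = 0
22.53(T − 329) + 840.01(T − 37.5) = 0
862.54 T = 38914
T = 38914/862.54 ≈ 45.12 °C

T_f ≈ 45.1 °C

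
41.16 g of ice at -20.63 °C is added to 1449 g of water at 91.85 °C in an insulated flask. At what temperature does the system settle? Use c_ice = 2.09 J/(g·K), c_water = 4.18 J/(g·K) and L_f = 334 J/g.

T_f ≈ 86.8 °C

Taking heat into each body as positive, Σ m c ΔT = 0:
ice -20.63→0 °C: 41.16·2.09·20.63 = 1774.7; fusion: m_ice L_f = 41.16·334 = 13747; warm the meltwater: 172.05 T; water cools: 1449·4.18·(T − 91.85) = 6056.8(T − 91.85)
6228.9 T = 556319 − 15522 = 540797
T ≈ 86.82 °C. Since T > 0 °C, the all-ice-melts assumption holds.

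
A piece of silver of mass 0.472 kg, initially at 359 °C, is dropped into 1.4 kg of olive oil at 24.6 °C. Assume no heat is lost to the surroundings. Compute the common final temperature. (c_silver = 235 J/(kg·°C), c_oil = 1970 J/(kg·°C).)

Heat lost by the silver equals heat gained by the oil:
0.472·235·(359 − T) = 1.4·1970·(T − 24.6)
110.92(359 − T) = 2758(T − 24.6)
2868.9 T = 107667  ⇒  T ≈ 37.53 °C

T_f ≈ 37.5 °C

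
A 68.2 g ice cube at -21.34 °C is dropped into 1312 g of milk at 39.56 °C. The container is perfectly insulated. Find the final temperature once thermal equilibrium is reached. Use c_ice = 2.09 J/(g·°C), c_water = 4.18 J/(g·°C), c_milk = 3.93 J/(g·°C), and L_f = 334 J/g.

Heat gained plus heat lost sum to zero:
warm ice to 0 °C: 68.2·2.09·(0 − (-21.34)) = 3041.8; fusion: m_ice L_f = 68.2·334 = 22779; meltwater 0→T: 68.2·4.18·T = 285.08 T; milk cools: 1312·3.93·(T − 39.56) = 5156.2(T − 39.56)
5441.2 T = 203978 − 25821 = 178157
T ≈ 32.74 °C — above 0 °C, consistent with complete melting.

T_f ≈ 32.7 °C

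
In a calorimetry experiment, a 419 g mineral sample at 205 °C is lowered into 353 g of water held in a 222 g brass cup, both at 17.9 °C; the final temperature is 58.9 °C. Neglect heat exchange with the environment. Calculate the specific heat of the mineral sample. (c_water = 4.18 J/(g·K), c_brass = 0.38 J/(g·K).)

c ≈ 1.04 J/(g·K)

Let T be the final temperature. ΣQ_i = 0:
419·c·(58.9 − 205) + 353·4.18·(58.9 − 17.9) + 222·0.38·(58.9 − 17.9) = 0
-61216 c = -63956
c = -63956/-61216 ≈ 1.045 J/(g·K)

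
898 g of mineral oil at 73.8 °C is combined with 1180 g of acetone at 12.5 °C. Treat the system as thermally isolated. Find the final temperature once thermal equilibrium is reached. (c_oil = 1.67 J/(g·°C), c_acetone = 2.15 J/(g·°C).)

T_f ≈ 35.3 °C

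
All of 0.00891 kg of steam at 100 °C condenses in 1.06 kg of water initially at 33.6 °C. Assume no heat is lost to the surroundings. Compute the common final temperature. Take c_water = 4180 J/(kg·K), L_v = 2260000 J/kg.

Heat gained plus heat lost sum to zero:
latent heat released on condensation: 0.00891×2260000 = 20137; condensed water 100 °C→T: 37.24(T − 100); original water: 4430.8(T − 33.6)
4468 T = 20137 + 3724.4 + 148875 = 172736
T ≈ 38.66 °C (< 100 °C, so full condensation is consistent).

T_f ≈ 38.7 °C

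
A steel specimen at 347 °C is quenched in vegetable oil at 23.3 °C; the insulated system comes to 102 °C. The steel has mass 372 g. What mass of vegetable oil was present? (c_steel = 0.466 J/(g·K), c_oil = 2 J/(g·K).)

Heat lost by the steel = heat gained by the oil:
372·0.466·(347 − 102) = m·2·(102 − 23.3)
157.4 m = 42471  ⇒  m ≈ 269.8 g

m ≈ 270 g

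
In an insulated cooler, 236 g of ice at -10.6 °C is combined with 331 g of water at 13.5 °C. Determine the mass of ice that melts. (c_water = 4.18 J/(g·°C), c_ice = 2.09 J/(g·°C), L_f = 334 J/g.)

Cooling the water to 0 °C releases 331·4.18·13.5 = 18678 J.
Warming the ice to 0 °C takes 236·2.09·10.6 = 5228.3 J, leaving 13450 J for melting.
Fully melting the ice requires m_ice L_f = 236·334 = 78824 J.
That's not enough to melt it all — equilibrium is at 0 °C with ice remaining.
m_melted·334 = 13450  ⇒  m_melted ≈ 40.27 g.

m_melted ≈ 40.3 g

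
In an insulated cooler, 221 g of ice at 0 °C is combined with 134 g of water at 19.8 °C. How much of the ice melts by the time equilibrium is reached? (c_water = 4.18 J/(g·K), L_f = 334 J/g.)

m_melted ≈ 33.2 g

Water can give up m c ΔT = 134·4.18·19.8 = 11090 J before reaching 0 °C.
Fully melting the ice requires m_ice L_f = 221·334 = 73814 J.
11090 J < 73814 J, so only part of the ice melts and the system sits at 0 °C.
m_melt = 11090 / L_f = 33.2 g.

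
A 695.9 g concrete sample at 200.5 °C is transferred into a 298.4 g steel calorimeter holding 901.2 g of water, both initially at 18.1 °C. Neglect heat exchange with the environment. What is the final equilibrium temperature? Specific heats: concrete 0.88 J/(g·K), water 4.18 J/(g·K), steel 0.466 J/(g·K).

T_f = Σ m_i c_i T_i / Σ m_i c_i:
T_f = (612.39×200.5 + 3767×18.1 + 139.05×18.1) / (612.39 + 3767 + 139.05)
    = 193484 / 4518.5 ≈ 42.82 °C

T_f ≈ 42.8 °C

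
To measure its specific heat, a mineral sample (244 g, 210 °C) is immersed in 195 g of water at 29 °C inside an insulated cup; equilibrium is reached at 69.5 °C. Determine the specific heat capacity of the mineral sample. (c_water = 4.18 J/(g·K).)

m_s c (T_s − T_f) = m_water c_water (T_f − T_0):
244×c×(210 − 69.5) = 195×4.18×(69.5 − 29)
34282 c = 33012  ⇒  c ≈ 0.9629 J/(g·K)

c ≈ 0.963 J/(g·K)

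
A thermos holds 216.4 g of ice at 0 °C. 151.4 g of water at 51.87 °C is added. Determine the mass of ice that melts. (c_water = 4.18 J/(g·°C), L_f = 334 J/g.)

m_melted ≈ 98.3 g

Heat available from the water dropping to 0 °C: 151.4×4.18×51.87 = 32826 J.
Fully melting the ice requires m_ice L_f = 216.4×334 = 72278 J.
That's not enough to melt it all — equilibrium is at 0 °C with ice remaining.
m_melt = 32826 / L_f = 98.28 g.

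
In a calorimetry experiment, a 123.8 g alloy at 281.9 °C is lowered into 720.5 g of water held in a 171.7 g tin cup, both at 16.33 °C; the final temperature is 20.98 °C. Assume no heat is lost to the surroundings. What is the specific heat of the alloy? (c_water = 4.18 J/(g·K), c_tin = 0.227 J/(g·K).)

Let T be the final temperature. ΣQ_i = 0:
123.8×c×(20.98 − 281.9) + 720.5×4.18×(20.98 − 16.33) + 171.7×0.227×(20.98 − 16.33) = 0
-32302 c = -14186
c = -14186/-32302 ≈ 0.4392 J/(g·K)

c ≈ 0.439 J/(g·K)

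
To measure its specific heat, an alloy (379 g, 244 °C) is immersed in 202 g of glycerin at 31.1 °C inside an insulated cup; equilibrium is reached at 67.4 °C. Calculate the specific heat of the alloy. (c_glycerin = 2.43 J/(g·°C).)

Energy conservation, ΣQ = 0:
379×c×(67.4 − 244) + 202×2.43×(67.4 − 31.1) = 0
-66931 c = -17818
c = -17818/-66931 ≈ 0.2662 J/(g·°C)

c ≈ 0.266 J/(g·°C)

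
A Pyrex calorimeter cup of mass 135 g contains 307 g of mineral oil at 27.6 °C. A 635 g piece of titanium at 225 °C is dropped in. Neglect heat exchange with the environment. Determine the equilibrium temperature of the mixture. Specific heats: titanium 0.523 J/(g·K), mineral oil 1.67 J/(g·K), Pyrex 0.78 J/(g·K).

T_f ≈ 96.6 °C

Energy conservation, ΣQ = 0:
635·0.523·(T − 225) + 307·1.67·(T − 27.6) + 135·0.78·(T − 27.6) = 0
950.09 T = 91780
T = 91780/950.09 ≈ 96.60 °C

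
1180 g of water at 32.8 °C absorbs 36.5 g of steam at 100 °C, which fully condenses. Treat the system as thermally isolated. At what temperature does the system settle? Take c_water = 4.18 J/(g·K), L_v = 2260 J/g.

T_f ≈ 51.0 °C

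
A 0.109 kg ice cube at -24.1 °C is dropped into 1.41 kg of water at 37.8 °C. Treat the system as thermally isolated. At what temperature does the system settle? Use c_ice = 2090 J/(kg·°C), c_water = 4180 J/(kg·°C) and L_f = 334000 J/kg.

T_f ≈ 28.5 °C

Heat gained plus heat lost sum to zero:
ice -24.1→0 °C: 0.109×2090×24.1 = 5490.2
  melt ice: 0.109×334000 = 36406
  meltwater 0→T: 0.109×4180×T = 455.62 T
  water cools: 1.41×4180×(T − 37.8) = 5893.8(T − 37.8)
6349.4 T = 222786 − 41896 = 180889
T ≈ 28.49 °C. Since T > 0 °C, the all-ice-melts assumption holds.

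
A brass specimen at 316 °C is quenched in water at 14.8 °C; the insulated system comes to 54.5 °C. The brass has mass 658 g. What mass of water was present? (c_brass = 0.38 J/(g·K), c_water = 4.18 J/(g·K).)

Taking heat into each body as positive, Σ m c ΔT = 0:
658·0.38·(54.5 − 316) + m·4.18·(54.5 − 14.8) = 0
165.95 m = 65385
m = 65385/165.95 ≈ 394 g

m ≈ 394 g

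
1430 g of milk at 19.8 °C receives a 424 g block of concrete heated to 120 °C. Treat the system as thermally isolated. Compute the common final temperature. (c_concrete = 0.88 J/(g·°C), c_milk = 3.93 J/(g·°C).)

T_f = Σ m_i c_i T_i / Σ m_i c_i:
T_f = (373.12*120 + 5619.9*19.8) / (373.12 + 5619.9)
    = 156048 / 5993 ≈ 26.04 °C

T_f ≈ 26.0 °C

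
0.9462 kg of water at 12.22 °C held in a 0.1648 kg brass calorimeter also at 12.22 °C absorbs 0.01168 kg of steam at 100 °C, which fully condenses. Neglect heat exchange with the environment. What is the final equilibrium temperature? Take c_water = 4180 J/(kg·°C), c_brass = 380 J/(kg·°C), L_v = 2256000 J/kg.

Let T be the final temperature. ΣQ_i = 0:
latent heat released on condensation: 0.01168·2256000 = 26350; condensate cools 100→T: 0.01168·4180·(T − 100) = 48.82(T − 100); water warms: 0.9462·4180·(T − 12.22) = 3955.1(T − 12.22); brass cup: 0.1648·380·(T − 12.22) = 62.62(T − 12.22)
4066.6 T = 26350 + 4882.2 + 49097 = 80329
T ≈ 19.75 °C (< 100 °C, so full condensation is consistent).

T_f ≈ 19.8 °C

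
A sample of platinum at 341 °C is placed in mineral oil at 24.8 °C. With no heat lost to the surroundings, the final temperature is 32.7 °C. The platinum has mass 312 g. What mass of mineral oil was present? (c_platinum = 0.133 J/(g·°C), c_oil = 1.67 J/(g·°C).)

m ≈ 970 g

|Q_platinum| = |Q_oil|:
312×0.133×(341 − 32.7) = m×1.67×(32.7 − 24.8)
13.19 m = 12793  ⇒  m ≈ 969.7 g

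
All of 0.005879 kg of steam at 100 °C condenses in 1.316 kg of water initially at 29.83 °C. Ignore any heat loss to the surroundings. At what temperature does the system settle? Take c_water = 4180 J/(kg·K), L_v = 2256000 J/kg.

T_f ≈ 32.5 °C

Taking heat into each body as positive, Σ m c ΔT = 0:
latent heat released on condensation: 0.005879×2256000 = 13263
  condensate cools 100→T: 0.005879×4180×(T − 100) = 24.57(T − 100)
  original water: 5500.9(T − 29.83)
5525.5 T = 13263 + 2457.4 + 164091 = 179812
T ≈ 32.54 °C (< 100 °C, so full condensation is consistent).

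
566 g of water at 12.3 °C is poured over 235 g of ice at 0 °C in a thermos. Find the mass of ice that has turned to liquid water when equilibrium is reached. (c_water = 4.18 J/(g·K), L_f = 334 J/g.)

m_melted ≈ 87.1 g

Water can give up m c ΔT = 566·4.18·12.3 = 29100 J before reaching 0 °C.
Melting all 235 g of ice would need 235·334 = 78490 J.
Since 29100 < 78490 J, not all the ice melts; equilibrium is at 0 °C.
m_melt = 29100 / L_f = 87.13 g.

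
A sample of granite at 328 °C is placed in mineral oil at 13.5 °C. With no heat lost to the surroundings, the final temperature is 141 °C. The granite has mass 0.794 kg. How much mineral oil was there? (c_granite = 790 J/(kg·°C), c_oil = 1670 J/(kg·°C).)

|Q_granite| = |Q_oil|:
0.794·790·(328 − 141) = m·1670·(141 − 13.5)
212925 m = 117298  ⇒  m ≈ 0.5509 kg

m ≈ 0.551 kg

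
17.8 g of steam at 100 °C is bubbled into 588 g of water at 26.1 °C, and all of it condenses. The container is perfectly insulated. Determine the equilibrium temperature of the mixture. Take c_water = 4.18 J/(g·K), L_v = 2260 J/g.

T_f ≈ 44.2 °C

Net heat exchanged in the isolated system is zero:
latent heat released on condensation: 17.8·2260 = 40228; condensate cools 100→T: 17.8·4.18·(T − 100) = 74.4(T − 100); original water: 2457.8(T − 26.1)
2532.2 T = 40228 + 7440.4 + 64150 = 111818
T ≈ 44.16 °C, under the boiling point, so the assumption holds.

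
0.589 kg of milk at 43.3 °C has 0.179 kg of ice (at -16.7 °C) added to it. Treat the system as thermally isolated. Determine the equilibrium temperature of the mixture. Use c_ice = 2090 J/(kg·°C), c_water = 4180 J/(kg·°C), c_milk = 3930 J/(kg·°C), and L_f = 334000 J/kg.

Let T be the final temperature. ΣQ_i = 0:
ice -16.7→0 °C: 0.179·2090·16.7 = 6247.6
  fusion: m_ice L_f = 0.179·334000 = 59786
  meltwater 0→T: 0.179·4180·T = 748.22 T
  milk: 2314.8(T − 43.3)
3063 T = 100230 − 66034 = 34196
T ≈ 11.16 °C (positive, so assuming full melt was valid).

T_f ≈ 11.2 °C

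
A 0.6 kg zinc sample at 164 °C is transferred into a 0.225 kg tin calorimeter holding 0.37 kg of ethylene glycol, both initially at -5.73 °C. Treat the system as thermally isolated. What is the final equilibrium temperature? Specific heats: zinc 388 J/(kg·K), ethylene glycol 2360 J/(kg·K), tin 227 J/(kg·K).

Conservation of energy gives ΣQ = 0:
0.6×388×(T − 164) + 0.37×2360×(T − (-5.73)) + 0.225×227×(T − (-5.73)) = 0
(232.8 + 873.2 + 51.08) T = 232.8×164 + 873.2×(-5.73) + 51.08×(-5.73)
T = 32883 / 1157.1 = 28.4 °C

T_f ≈ 28.4 °C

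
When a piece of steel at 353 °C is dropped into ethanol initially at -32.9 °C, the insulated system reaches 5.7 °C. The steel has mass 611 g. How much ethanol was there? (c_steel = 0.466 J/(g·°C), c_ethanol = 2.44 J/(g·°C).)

m ≈ 1050 g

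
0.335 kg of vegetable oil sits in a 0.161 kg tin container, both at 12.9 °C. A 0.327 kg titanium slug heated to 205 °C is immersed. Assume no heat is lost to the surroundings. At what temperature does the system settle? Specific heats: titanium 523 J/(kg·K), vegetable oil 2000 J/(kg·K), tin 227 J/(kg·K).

T_f ≈ 50.3 °C

Taking heat into each body as positive, Σ m c ΔT = 0:
0.327×523×(T − 205) + 0.335×2000×(T − 12.9) + 0.161×227×(T − 12.9) = 0
877.57 T = 44174
T = 44174 / 877.57 = 50.3 °C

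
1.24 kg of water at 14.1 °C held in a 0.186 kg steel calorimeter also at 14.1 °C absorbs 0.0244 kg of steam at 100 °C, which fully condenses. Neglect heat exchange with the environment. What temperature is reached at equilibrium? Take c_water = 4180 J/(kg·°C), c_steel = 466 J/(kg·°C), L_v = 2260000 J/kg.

T_f ≈ 26.0 °C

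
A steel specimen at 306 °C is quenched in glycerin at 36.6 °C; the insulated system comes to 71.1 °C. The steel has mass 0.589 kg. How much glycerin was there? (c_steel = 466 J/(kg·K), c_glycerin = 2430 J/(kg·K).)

m ≈ 0.769 kg

Net heat exchanged in the isolated system is zero:
0.589×466×(71.1 − 306) + m×2430×(71.1 − 36.6) = 0
83835 m = 64474
m = 64474/83835 ≈ 0.7691 kg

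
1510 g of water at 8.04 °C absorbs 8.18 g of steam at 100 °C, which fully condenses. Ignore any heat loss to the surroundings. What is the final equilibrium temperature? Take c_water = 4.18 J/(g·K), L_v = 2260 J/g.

T_f ≈ 11.4 °C

Setting the total heat transfer to zero:
steam→water at 100 °C releases m L_v = 8.18·2260 = 18487
  condensed water 100 °C→T: 34.19(T − 100)
  original water: 6311.8(T − 8.04)
6346 T = 18487 + 3419.2 + 50747 = 72653
T ≈ 11.45 °C — below 100 °C, confirming all the steam condensed.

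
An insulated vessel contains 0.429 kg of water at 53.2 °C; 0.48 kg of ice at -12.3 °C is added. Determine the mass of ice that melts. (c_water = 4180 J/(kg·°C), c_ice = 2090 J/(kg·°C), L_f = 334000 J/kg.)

Cooling the water to 0 °C releases 0.429×4180×53.2 = 95399 J.
Of that, 0.48×2090×12.3 = 12339 J goes to bring the ice to 0 °C, leaving 83060 J.
Melting all 0.48 kg of ice would need 0.48×334000 = 160320 J.
Since 83060 < 160320 J, not all the ice melts; equilibrium is at 0 °C.
Mass melted = 83060/334000 ≈ 0.2487 kg.

m_melted ≈ 0.249 kg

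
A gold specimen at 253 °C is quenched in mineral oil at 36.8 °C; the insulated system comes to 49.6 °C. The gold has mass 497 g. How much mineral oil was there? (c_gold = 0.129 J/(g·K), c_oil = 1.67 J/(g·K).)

Heat lost by the gold = heat gained by the oil:
497·0.129·(253 − 49.6) = m·1.67·(49.6 − 36.8)
21.38 m = 13041  ⇒  m ≈ 610.1 g

m ≈ 610 g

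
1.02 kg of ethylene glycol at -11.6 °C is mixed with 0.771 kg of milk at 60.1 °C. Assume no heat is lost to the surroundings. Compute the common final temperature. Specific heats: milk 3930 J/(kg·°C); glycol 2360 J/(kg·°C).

Heat lost by the milk equals heat gained by the glycol:
0.771*3930*(60.1 − T) = 1.02*2360*(T − (-11.6))
3030(60.1 − T) = 2407.2(T − (-11.6))
5437.2 T = 154181  ⇒  T ≈ 28.36 °C

T_f ≈ 28.4 °C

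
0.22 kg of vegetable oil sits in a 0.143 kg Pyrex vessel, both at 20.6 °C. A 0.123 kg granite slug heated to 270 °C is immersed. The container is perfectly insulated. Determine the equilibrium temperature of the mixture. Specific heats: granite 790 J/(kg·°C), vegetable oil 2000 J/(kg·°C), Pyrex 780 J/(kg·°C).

T_f ≈ 58.0 °C

Let T be the final temperature. ΣQ_i = 0:
0.123×790×(T − 270) + 0.22×2000×(T − 20.6) + 0.143×780×(T − 20.6) = 0
648.71 T = 37598
T ≈ 57.96 °C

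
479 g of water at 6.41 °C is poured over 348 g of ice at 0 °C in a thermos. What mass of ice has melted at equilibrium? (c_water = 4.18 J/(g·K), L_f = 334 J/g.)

Water can give up m c ΔT = 479·4.18·6.41 = 12834 J before reaching 0 °C.
To melt every bit of ice: 348·334 = 116232 J.
That's not enough to melt it all — equilibrium is at 0 °C with ice remaining.
Mass melted = 12834/334 ≈ 38.43 g.

m_melted ≈ 38.4 g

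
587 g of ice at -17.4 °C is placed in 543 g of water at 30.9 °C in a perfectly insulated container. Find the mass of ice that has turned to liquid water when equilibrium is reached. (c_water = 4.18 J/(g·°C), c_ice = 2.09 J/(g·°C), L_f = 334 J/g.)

m_melted ≈ 146 g

Cooling the water to 0 °C releases 543×4.18×30.9 = 70135 J.
Warming the ice to 0 °C takes 587×2.09×17.4 = 21347 J, leaving 48788 J for melting.
To melt every bit of ice: 587×334 = 196058 J.
Since 48788 < 196058 J, not all the ice melts; equilibrium is at 0 °C.
m_melt = 48788 / L_f = 146.1 g.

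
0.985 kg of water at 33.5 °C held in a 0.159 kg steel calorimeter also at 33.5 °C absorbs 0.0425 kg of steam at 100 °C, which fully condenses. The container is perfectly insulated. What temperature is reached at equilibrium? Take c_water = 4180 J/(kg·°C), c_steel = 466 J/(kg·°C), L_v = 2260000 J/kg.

T_f ≈ 58.2 °C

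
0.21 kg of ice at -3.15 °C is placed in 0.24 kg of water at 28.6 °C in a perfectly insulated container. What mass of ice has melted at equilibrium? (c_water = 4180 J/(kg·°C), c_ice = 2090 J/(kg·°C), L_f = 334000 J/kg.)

Water can give up m c ΔT = 0.24×4180×28.6 = 28692 J before reaching 0 °C.
Warming the ice to 0 °C takes 0.21×2090×3.15 = 1382.5 J, leaving 27309 J for melting.
To melt every bit of ice: 0.21×334000 = 70140 J.
That's not enough to melt it all — equilibrium is at 0 °C with ice remaining.
Mass melted = 27309/334000 ≈ 0.08176 kg.

m_melted ≈ 0.0818 kg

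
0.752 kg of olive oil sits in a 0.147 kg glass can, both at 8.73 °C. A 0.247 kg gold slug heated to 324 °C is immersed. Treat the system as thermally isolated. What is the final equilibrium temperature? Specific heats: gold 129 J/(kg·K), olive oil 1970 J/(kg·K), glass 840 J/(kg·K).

Let T be the final temperature. ΣQ_i = 0:
0.247×129×(T − 324) + 0.752×1970×(T − 8.73) + 0.147×840×(T − 8.73) = 0
1636.8 T = 24335
T ≈ 14.87 °C

T_f ≈ 14.9 °C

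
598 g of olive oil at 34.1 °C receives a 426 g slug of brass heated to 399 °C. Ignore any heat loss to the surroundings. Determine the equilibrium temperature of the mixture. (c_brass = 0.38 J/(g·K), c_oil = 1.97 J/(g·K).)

T_f ≈ 78.2 °C

Heat lost by the brass equals heat gained by the oil:
426*0.38*(399 − T) = 598*1.97*(T − 34.1)
161.88(399 − T) = 1178.1(T − 34.1)
1339.9 T = 104762  ⇒  T ≈ 78.18 °C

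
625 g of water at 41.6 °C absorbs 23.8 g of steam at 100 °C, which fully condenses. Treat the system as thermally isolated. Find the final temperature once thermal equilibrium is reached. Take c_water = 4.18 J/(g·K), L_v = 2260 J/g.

Sum of m c ΔT and latent-heat terms is zero:
steam→water at 100 °C releases m L_v = 23.8×2260 = 53788; condensed water 100 °C→T: 99.48(T − 100); original water: 2612.5(T − 41.6)
2712 T = 53788 + 9948.4 + 108680 = 172416
T ≈ 63.58 °C, under the boiling point, so the assumption holds.

T_f ≈ 63.6 °C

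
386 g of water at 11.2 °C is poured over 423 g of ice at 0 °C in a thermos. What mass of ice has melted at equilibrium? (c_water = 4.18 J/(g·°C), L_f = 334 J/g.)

m_melted ≈ 54.1 g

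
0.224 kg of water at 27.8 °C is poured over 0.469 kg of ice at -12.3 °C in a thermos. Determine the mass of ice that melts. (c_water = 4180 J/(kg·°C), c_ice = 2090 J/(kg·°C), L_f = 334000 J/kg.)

Cooling the water to 0 °C releases 0.224·4180·27.8 = 26030 J.
Warming the ice to 0 °C takes 0.469·2090·12.3 = 12057 J, leaving 13973 J for melting.
Fully melting the ice requires m_ice L_f = 0.469·334000 = 156646 J.
Since 13973 < 156646 J, not all the ice melts; equilibrium is at 0 °C.
m_melt = 13973 / L_f = 0.04184 kg.

m_melted ≈ 0.0418 kg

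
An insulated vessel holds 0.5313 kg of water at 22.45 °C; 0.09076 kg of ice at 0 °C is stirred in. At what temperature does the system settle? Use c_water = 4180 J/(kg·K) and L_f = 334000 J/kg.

T_f ≈ 7.5 °C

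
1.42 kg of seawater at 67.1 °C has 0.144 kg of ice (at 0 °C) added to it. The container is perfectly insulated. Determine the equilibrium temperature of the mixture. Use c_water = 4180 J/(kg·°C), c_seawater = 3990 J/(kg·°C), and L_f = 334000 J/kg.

Setting the total heat transfer to zero:
latent heat to melt: 0.144·334000 = 48096
  warm the meltwater: 601.92 T
  seawater: 5665.8(T − 67.1)
6267.7 T = 380175 − 48096 = 332079
T ≈ 52.98 °C — above 0 °C, consistent with complete melting.

T_f ≈ 53.0 °C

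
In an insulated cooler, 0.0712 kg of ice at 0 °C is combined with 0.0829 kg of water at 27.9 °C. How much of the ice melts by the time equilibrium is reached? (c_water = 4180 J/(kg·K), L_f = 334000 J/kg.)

m_melted ≈ 0.0289 kg

Water can give up m c ΔT = 0.0829×4180×27.9 = 9668 J before reaching 0 °C.
Fully melting the ice requires m_ice L_f = 0.0712×334000 = 23781 J.
That's not enough to melt it all — equilibrium is at 0 °C with ice remaining.
Mass melted = 9668/334000 ≈ 0.02895 kg.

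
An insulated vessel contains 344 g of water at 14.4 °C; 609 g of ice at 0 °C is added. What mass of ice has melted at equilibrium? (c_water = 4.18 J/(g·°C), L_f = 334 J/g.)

Cooling the water to 0 °C releases 344·4.18·14.4 = 20706 J.
Fully melting the ice requires m_ice L_f = 609·334 = 203406 J.
That's not enough to melt it all — equilibrium is at 0 °C with ice remaining.
m_melted·334 = 20706  ⇒  m_melted ≈ 61.99 g.

m_melted ≈ 62 g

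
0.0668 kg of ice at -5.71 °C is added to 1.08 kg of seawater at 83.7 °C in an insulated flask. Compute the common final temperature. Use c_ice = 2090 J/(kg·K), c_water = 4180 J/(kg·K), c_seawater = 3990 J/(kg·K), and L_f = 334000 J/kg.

Energy balance with sensible and latent terms:
warm ice to 0 °C: 0.0668×2090×(0 − (-5.71)) = 797.18; latent heat to melt: 0.0668×334000 = 22311; meltwater 0→T: 0.0668×4180×T = 279.22 T; seawater: 4309.2(T − 83.7)
4588.4 T = 360680 − 23108 = 337572
T ≈ 73.57 °C. Since T > 0 °C, the all-ice-melts assumption holds.

T_f ≈ 73.6 °C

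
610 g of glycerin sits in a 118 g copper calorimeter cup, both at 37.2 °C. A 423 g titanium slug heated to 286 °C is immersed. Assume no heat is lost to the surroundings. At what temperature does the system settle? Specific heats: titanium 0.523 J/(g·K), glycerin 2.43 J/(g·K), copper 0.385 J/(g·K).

Let T be the final temperature. ΣQ_i = 0:
423·0.523·(T − 286) + 610·2.43·(T − 37.2) + 118·0.385·(T − 37.2) = 0
(221.23 + 1482.3 + 45.43) T = 221.23·286 + 1482.3·37.2 + 45.43·37.2
T = 120103/1749 ≈ 68.67 °C

T_f ≈ 68.7 °C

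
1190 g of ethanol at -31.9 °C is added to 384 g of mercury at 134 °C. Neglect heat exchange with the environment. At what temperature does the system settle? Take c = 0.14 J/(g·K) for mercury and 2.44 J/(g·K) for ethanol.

T_f ≈ -28.9 °C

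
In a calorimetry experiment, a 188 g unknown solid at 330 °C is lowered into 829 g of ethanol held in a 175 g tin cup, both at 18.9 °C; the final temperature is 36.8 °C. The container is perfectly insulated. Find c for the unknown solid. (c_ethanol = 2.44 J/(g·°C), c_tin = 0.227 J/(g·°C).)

c ≈ 0.67 J/(g·°C)

Net heat exchanged in the isolated system is zero:
188·c·(36.8 − 330) + 829·2.44·(36.8 − 18.9) + 175·0.227·(36.8 − 18.9) = 0
-55122 c = -36918
c = -36918/-55122 ≈ 0.6698 J/(g·°C)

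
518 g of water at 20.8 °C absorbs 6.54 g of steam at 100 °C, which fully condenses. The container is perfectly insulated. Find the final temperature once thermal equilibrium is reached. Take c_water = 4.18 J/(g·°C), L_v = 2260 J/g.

T_f ≈ 28.5 °C

Energy balance with sensible and latent terms:
condense steam: −6.54·2260 = −14780
  condensed water 100 °C→T: 27.34(T − 100)
  water warms: 518·4.18·(T − 20.8) = 2165.2(T − 20.8)
2192.6 T = 14780 + 2733.7 + 45037 = 62551
T ≈ 28.53 °C — below 100 °C, confirming all the steam condensed.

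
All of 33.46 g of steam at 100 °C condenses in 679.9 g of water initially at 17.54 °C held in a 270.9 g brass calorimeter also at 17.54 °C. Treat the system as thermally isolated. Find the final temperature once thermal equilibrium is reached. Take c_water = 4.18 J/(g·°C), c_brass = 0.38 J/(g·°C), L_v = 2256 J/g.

Conservation of energy gives ΣQ = 0:
latent heat released on condensation: 33.46·2256 = 75486
  condensate cools 100→T: 33.46·4.18·(T − 100) = 139.86(T − 100)
  original water: 2842(T − 17.54)
  cup: 102.94(T − 17.54)
3084.8 T = 75486 + 13986 + 51654 = 141126
T ≈ 45.75 °C — below 100 °C, confirming all the steam condensed.

T_f ≈ 45.7 °C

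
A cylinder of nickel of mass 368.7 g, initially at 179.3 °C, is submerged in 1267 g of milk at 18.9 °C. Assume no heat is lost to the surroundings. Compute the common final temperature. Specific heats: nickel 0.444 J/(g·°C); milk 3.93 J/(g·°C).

T_f ≈ 24.0 °C

With ΣQ=0 the equilibrium temperature is the m·c-weighted mean:
T_f = (163.7*179.3 + 4979.3*18.9) / (163.7 + 4979.3)
    = 123461 / 5143 ≈ 24.01 °C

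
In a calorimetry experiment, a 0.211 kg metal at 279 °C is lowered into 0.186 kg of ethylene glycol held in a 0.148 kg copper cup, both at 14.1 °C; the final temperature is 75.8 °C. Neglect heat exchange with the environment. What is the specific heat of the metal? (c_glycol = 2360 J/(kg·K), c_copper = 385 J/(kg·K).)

Net heat exchanged in the isolated system is zero:
0.211·c·(75.8 − 279) + 0.186·2360·(75.8 − 14.1) + 0.148·385·(75.8 − 14.1) = 0
-42.88 c = -30599
c = -30599/-42.88 ≈ 713.7 J/(kg·K)

c ≈ 714 J/(kg·K)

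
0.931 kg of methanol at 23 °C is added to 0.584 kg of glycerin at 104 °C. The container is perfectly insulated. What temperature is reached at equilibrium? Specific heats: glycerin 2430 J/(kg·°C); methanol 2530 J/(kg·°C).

T_f ≈ 53.5 °C

Heat gained plus heat lost sum to zero:
0.584*2430*(T − 104) + 0.931*2530*(T − 23) = 0
3774.6 T = 201763
T ≈ 53.45 °C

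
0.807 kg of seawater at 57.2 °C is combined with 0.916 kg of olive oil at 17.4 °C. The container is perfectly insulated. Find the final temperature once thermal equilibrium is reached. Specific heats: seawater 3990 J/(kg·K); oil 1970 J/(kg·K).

Heat gained plus heat lost sum to zero:
0.807*3990*(T − 57.2) + 0.916*1970*(T − 17.4) = 0
3219.9(T − 57.2) + 1804.5(T − 17.4) = 0
5024.5 T = 215579
T = 215579/5024.5 ≈ 42.91 °C

T_f ≈ 42.9 °C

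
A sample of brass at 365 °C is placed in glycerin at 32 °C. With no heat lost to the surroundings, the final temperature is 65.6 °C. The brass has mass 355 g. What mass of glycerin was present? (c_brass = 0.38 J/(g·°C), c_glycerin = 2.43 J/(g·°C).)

m ≈ 495 g

Heat lost by the brass = heat gained by the glycerin:
355·0.38·(365 − 65.6) = m·2.43·(65.6 − 32)
81.65 m = 40389  ⇒  m ≈ 494.7 g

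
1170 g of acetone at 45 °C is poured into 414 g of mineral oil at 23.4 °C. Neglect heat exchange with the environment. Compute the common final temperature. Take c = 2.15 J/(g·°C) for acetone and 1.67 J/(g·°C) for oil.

T_f ≈ 40.3 °C

T_f = Σ m_i c_i T_i / Σ m_i c_i:
T_f = (2515.5·45 + 691.38·23.4) / (2515.5 + 691.38)
    = 129376 / 3206.9 ≈ 40.34 °C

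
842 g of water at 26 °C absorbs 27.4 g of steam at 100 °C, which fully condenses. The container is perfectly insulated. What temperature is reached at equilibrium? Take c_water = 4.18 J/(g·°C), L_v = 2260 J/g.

T_f ≈ 45.4 °C

Heat gained plus heat lost sum to zero:
latent heat released on condensation: 27.4×2260 = 61924; condensate cools 100→T: 27.4×4.18×(T − 100) = 114.53(T − 100); original water: 3519.6(T − 26)
3634.1 T = 61924 + 11453 + 91509 = 164886
T ≈ 45.37 °C, under the boiling point, so the assumption holds.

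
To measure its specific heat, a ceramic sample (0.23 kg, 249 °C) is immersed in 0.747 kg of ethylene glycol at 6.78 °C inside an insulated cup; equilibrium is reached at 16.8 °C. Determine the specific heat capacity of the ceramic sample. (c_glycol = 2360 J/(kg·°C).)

c ≈ 331 J/(kg·°C)

m_s c (T_s − T_f) = m_glycol c_glycol (T_f − T_0):
0.23·c·(249 − 16.8) = 0.747·2360·(16.8 − 6.78)
53.41 c = 17664  ⇒  c ≈ 330.8 J/(kg·°C)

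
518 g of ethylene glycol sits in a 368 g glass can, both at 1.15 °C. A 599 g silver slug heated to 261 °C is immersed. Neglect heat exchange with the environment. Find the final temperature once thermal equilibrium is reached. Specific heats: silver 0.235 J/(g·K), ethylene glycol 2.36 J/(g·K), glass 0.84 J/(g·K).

T_f ≈ 23.0 °C

Conservation of energy gives ΣQ = 0:
599×0.235×(T − 261) + 518×2.36×(T − 1.15) + 368×0.84×(T − 1.15) = 0
140.76(T − 261) + 1222.5(T − 1.15) + 309.12(T − 1.15) = 0
1672.4 T = 38501
T = 38501 / 1672.4 = 23 °C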